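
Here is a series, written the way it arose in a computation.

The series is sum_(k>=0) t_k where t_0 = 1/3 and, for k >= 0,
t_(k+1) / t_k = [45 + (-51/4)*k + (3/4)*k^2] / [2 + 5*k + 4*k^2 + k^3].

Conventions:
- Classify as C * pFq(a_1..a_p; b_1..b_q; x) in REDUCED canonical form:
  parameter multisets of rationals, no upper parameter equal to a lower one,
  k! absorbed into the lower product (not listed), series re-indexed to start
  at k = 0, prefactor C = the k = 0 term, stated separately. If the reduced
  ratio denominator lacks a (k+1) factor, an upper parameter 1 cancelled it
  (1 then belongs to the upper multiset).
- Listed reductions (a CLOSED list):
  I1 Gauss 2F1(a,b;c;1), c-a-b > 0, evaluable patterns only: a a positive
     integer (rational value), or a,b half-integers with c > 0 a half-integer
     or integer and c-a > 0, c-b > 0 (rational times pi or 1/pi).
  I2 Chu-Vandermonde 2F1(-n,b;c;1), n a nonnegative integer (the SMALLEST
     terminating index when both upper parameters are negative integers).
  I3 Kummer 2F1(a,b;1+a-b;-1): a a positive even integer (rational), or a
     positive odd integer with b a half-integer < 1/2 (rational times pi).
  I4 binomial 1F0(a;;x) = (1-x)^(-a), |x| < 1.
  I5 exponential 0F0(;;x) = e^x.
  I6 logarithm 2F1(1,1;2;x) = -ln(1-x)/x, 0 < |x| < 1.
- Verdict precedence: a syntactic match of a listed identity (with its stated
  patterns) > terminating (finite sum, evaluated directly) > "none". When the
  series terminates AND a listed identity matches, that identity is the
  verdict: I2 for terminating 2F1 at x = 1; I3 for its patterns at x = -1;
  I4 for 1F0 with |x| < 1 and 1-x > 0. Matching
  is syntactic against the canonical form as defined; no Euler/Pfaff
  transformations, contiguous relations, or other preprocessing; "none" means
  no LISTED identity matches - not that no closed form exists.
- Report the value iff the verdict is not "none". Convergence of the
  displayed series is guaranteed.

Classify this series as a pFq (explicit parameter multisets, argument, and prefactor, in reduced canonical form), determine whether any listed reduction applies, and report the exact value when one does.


The series (x = 3/4) is 2F2: upper {-12, -5}, lower {1, 2}, prefactor 1/3. Verdict: terminating - the sum ends at index 5 because -5 is a negative integer; exact evaluation follows. Value: 669869/15360.

Key observation: from the first term 1/3: the expanded ratio factors over Q; C = 1/3, x = 3/4, roots give parameters.
Term ratio: r(k) = (3/4) * (k-12) (k-5) / [(k+1) (k+2) (k+1)] - rational; roots negated = parameters, x = (3/4), C = 1/3.


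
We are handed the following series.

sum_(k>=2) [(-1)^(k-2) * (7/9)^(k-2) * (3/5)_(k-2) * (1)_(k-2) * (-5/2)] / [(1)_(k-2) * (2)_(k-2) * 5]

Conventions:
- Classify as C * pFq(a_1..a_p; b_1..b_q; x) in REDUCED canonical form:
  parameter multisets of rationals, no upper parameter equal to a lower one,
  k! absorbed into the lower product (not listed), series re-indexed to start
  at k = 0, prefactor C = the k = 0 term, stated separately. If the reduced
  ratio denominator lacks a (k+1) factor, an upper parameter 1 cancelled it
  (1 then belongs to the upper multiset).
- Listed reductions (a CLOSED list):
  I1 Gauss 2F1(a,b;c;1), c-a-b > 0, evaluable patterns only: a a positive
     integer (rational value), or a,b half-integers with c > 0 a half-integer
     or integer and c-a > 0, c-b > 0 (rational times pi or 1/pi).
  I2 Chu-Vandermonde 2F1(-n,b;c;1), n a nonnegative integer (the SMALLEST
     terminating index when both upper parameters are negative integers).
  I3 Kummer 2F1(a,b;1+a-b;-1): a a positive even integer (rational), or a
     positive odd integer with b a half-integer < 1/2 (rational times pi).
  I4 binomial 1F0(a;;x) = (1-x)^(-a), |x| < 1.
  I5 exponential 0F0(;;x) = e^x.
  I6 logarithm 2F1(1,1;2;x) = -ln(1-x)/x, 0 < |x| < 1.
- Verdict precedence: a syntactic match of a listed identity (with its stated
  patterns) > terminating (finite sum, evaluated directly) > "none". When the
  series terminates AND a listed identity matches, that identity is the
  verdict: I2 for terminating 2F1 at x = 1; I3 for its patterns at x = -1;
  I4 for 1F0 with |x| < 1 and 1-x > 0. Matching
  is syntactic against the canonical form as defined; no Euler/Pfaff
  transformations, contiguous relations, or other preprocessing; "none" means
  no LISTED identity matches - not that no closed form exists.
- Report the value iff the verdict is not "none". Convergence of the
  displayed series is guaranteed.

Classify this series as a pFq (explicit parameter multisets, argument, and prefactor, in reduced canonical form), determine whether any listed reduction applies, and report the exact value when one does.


Classification (C = -1/2): 2F1 with upper {3/5, 1}, lower {2}, argument x = -7/9. Verdict: none. No listed pattern accepts 2F1(3/5, 1; 2; -7/9).

Structural cue: t_0 being -1/2, (1)_k (C = -1/2) is k! itself.
Step ratio: r(k) = (-7/9) * (k+3/5) (k+1) / [(k+2) (k+1)] - rational in k, leading ratio (-7/9); with t_0 = -1/2, classification follows.


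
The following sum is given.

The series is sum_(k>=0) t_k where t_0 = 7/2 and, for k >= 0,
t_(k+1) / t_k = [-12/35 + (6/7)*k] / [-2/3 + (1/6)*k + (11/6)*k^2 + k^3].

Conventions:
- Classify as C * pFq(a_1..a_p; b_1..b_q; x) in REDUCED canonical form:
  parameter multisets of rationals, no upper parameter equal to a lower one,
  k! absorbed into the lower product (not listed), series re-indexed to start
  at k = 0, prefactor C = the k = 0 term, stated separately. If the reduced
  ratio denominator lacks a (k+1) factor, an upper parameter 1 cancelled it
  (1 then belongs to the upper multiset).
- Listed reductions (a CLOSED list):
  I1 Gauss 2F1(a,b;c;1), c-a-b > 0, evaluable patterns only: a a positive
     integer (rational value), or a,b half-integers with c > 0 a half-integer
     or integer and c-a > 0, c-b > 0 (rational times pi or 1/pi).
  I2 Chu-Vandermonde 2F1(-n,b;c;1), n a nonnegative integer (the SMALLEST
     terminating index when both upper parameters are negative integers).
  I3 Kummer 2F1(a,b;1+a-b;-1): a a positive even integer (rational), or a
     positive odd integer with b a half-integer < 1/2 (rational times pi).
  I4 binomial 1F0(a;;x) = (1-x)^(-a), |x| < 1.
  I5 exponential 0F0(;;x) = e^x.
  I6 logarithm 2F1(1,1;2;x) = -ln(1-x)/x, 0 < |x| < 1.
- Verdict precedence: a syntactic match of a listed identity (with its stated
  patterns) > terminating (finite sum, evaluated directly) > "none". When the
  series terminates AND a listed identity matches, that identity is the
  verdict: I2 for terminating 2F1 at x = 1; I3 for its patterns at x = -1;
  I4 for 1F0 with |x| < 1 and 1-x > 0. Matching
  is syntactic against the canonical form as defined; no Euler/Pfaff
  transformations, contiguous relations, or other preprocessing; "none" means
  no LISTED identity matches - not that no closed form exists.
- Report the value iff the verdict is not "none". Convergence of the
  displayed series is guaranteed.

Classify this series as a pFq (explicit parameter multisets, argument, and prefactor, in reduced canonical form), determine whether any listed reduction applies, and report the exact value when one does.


x = 6/7 here; the reduced form reads 1F2, upper {-2/5}, lower {-1/2, 4/3}, C = 7/2. Verdict: none - at argument 6/7 the multisets {-2/5} ; {-1/2, 4/3} match no listed identity.

The tell: t_0 being 7/2, roots of the ratio polynomials (C = 7/2, x = 6/7) are the negated parameters.
Step ratio: r(k) = (6/7) * (k-2/5) / [(k-1/2) (k+4/3) (k+1)] - rational; roots negated = parameters, x = (6/7), C = 7/2.


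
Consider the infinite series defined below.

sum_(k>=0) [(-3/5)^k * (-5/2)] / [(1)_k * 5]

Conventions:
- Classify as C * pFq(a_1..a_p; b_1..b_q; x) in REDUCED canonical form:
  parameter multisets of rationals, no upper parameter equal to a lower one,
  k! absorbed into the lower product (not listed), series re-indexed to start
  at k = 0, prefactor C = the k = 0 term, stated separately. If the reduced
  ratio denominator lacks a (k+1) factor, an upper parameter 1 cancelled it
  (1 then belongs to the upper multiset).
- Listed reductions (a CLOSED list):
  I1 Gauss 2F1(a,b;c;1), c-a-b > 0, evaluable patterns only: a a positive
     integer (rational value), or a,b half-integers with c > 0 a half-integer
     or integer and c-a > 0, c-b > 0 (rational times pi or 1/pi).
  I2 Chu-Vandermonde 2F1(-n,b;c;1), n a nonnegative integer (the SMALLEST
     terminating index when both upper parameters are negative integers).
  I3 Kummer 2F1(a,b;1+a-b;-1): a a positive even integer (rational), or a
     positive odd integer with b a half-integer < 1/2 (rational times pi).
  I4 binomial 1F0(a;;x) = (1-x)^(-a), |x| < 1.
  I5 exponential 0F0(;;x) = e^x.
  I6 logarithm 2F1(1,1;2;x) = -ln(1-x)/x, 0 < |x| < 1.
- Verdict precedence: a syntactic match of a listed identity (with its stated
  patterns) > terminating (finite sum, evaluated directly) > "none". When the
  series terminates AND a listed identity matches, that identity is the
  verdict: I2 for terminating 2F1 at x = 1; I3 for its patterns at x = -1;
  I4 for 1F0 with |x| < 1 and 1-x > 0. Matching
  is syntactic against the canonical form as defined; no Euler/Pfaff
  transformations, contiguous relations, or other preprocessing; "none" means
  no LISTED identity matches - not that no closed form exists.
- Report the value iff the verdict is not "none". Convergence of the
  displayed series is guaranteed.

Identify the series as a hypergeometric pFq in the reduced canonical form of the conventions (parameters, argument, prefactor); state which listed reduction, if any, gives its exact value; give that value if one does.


Canonical form: C = -1/2 times 0F0 with upper {-}, lower {-}, x = -3/5. Verdict: this is the I5 exponential reduction (the 0F0 exponential series at x = -3/5). Sum: (-1/2) * e^(-3/5).

First insight: from the first term -1/2: the constant factors (C = -1/2) combine into one prefactor.
Term ratio: r(k) = (-3/5) * 1 / [(k+1)] - rational in k, leading ratio (-3/5); with t_0 = -1/2, classification follows.


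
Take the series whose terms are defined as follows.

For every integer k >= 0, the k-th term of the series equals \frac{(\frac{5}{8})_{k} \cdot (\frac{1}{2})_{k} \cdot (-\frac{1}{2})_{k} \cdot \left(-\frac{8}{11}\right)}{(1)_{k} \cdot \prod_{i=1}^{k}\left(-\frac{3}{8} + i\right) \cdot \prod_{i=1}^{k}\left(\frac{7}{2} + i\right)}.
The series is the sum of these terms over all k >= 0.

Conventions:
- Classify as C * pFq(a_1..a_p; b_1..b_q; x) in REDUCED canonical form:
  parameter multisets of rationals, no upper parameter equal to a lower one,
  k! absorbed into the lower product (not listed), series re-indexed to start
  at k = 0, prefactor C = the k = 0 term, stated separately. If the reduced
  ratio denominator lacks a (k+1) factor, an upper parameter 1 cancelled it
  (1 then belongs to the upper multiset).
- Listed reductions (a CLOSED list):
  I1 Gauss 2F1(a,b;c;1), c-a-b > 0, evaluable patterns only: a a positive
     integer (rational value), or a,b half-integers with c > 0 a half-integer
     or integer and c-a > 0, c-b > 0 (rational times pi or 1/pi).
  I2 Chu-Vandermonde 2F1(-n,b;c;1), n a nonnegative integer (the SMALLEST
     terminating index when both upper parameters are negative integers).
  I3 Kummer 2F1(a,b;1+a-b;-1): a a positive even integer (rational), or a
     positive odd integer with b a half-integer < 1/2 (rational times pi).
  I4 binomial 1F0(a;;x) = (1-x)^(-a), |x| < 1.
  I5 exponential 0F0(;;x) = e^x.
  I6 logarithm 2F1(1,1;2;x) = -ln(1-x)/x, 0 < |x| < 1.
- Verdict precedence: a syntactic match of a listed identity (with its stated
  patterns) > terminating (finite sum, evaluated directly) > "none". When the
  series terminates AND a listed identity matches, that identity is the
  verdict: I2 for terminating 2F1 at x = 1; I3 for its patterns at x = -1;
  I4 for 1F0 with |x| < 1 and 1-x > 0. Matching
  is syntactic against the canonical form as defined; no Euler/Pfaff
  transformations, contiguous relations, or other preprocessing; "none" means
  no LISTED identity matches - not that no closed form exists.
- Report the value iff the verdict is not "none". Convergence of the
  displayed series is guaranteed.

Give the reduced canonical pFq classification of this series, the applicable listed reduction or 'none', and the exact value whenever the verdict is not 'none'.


Classification (C = -\frac{8}{11}): 2F1 with upper {-\frac{1}{2}, \frac{1}{2}}, lower {\frac{9}{2}}, argument x = 1. Verdict: Gauss (I1, half-integer pattern) applies (x = 1; upper {-\frac{1}{2}, \frac{1}{2}} half-integers, c = \frac{9}{2} in the evaluable pattern). Exact value: \left(-\frac{1225}{5632}\right) \cdot \pi.

Key step: t_0 = -\frac{8}{11} here, and the lower running product (C = -8/11, x = 1) is a rising factorial.
Step ratio: r(k) = 1 * (k-\frac{1}{2}) (k+\frac{1}{2}) / [(k+\frac{9}{2}) (k+1)] - rational in k, leading ratio 1; with t_0 = -\frac{8}{11}, classification follows.


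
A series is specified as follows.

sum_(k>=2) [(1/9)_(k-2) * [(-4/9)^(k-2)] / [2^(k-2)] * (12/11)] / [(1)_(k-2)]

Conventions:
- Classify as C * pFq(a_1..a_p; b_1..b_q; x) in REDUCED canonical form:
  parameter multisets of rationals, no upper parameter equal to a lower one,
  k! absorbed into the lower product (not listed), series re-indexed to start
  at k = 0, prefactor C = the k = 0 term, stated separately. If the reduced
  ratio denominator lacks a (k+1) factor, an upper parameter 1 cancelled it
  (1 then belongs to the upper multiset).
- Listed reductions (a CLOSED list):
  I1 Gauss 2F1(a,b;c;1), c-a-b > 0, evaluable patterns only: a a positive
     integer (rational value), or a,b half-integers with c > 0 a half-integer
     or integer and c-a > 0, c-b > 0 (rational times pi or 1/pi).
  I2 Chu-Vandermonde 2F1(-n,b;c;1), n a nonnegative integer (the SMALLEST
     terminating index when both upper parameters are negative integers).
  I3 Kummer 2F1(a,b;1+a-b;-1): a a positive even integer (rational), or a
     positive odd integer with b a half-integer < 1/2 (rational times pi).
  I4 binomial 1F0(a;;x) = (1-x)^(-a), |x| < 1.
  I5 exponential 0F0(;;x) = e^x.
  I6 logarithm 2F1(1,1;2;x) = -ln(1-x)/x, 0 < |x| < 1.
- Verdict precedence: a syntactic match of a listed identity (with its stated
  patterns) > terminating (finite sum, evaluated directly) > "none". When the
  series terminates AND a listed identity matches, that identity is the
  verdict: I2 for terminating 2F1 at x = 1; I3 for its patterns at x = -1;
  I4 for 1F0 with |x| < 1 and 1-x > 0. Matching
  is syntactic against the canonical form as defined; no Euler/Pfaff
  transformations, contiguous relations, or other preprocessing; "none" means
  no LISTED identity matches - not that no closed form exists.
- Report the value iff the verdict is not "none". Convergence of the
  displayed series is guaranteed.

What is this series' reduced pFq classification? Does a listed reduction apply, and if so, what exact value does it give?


Reduced: x = -2/9, 1F0, upper = {1/9}, lower = {-}, C = 12/11. Verdict: binomial (I4) fires (the 1F0 binomial series: exponent -1/9, x = -2/9). Its exact value is (12/11) * (11/9)^(-1/9).

First insight: t_0 being 12/11, the two k-th powers (C = 12/11) combine into one argument.
Adjacent-term ratio: r(k) = (-2/9) * (k+1/9) / [(k+1)] - rational in k. x = (-2/9); t_0 = 12/11; negate the roots.


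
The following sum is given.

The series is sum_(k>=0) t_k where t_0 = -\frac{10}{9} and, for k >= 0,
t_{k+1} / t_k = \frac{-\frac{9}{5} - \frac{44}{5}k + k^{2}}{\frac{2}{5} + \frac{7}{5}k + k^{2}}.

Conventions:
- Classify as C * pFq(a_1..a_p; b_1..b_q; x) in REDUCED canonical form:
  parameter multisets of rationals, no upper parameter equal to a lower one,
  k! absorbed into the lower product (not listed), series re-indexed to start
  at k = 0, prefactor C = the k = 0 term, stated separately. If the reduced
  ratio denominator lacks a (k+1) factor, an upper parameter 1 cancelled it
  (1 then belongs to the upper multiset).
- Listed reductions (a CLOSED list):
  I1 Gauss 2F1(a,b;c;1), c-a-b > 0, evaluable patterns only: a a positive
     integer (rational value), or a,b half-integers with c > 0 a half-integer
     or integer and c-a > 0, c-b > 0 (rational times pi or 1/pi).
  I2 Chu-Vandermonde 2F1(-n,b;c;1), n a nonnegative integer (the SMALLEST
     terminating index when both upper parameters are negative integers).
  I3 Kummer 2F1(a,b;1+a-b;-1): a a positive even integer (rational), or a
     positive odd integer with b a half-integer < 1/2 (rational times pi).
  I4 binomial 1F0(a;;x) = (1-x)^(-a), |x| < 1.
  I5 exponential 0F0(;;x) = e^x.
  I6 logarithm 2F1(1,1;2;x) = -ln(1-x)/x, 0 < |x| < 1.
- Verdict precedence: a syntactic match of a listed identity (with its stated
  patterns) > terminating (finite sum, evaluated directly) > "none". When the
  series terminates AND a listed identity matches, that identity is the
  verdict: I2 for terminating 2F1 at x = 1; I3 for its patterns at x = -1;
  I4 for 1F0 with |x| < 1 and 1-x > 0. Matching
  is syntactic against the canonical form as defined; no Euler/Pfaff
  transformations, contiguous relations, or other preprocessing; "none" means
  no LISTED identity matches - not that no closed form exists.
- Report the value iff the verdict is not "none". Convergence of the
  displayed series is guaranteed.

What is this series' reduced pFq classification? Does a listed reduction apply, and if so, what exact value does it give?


Classification (C = -\frac{10}{9}): 2F1 with upper {-9, \frac{1}{5}}, lower {\frac{2}{5}}, argument x = 1. Verdict at x = 1: Vandermonde's identity (I2) matches (terminating 2F1 at x = 1 with n = 9, b = 1/5, c = \frac{2}{5}). Exact value: -\frac{82615}{237762}.

The tell: with t_0 = -\frac{10}{9}, factor the ratio over Q (prefactor -10/9): negated roots = parameters.
Adjacent-term ratio: r(k) = 1 * (k-9) (k+\frac{1}{5}) / [(k+\frac{2}{5}) (k+1)] ; factor over Q: parameters, x = 1, and C = -\frac{10}{9}.


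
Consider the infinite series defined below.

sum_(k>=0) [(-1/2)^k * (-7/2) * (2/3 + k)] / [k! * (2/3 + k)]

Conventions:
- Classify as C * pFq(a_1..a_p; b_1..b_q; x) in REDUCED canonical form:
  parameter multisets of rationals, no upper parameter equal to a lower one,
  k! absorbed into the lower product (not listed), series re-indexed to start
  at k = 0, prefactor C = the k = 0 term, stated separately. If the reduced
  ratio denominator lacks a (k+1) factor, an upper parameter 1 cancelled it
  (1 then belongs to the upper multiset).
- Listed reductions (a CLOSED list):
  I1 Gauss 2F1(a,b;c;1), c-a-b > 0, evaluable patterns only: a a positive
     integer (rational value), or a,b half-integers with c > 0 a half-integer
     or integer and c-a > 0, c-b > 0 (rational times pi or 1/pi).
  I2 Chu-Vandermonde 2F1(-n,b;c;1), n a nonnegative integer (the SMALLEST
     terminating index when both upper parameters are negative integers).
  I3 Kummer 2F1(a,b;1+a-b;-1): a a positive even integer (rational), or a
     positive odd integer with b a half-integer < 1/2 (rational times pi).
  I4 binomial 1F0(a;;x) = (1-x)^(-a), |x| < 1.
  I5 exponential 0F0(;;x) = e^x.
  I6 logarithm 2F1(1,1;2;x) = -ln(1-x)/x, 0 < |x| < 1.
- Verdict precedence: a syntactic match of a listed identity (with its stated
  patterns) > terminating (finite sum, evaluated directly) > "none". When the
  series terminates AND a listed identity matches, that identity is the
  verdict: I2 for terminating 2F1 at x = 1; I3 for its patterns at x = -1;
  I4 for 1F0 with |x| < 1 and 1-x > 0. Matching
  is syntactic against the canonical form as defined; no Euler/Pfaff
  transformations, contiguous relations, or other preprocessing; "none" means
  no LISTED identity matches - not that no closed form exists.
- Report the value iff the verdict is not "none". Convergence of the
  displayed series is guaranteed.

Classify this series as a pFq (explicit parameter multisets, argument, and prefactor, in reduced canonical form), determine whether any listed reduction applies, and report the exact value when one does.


Classification (C = -7/2): 0F0 with upper {-}, lower {-}, argument x = -1/2. Verdict: exponential (I5) matches (the 0F0 exponential series at x = -1/2). Sum: (-7/2) * e^(-1/2).

Key observation: from the first term -7/2: striking the common factor k + 2/3 reduces the term (prefactor -7/2).
Ratio: r(k) = (-1/2) * 1 / [(k+1)] - rational in k. x = (-1/2); t_0 = -7/2; negate the roots.


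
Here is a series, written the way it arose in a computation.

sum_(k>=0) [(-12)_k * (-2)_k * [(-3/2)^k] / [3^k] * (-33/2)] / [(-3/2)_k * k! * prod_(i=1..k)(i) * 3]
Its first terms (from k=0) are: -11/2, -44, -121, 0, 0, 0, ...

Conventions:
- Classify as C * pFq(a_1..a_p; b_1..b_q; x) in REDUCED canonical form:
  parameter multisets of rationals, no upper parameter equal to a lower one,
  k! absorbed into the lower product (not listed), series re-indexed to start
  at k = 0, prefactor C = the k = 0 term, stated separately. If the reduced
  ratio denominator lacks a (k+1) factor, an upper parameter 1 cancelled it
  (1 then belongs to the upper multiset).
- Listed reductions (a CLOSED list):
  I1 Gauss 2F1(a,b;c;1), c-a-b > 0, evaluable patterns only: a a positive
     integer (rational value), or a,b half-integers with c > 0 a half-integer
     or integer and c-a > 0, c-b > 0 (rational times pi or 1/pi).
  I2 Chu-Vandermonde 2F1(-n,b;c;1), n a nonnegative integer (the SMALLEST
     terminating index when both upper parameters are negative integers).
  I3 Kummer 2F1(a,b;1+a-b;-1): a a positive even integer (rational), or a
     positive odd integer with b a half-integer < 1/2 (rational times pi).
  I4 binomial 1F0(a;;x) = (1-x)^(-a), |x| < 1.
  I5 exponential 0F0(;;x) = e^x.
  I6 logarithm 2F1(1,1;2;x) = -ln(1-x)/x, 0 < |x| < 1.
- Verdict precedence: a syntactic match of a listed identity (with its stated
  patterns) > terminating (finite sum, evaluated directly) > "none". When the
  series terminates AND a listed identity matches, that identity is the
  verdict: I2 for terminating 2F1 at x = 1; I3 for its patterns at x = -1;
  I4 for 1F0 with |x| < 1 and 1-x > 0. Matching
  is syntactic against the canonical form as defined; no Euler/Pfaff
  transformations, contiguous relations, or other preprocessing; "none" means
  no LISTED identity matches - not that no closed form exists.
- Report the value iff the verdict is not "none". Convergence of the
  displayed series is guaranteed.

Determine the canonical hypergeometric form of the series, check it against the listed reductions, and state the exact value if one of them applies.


Key step: with t_0 = -11/2, the constant factors (C = -11/2, x = -1/2) combine into one prefactor.
Adjacent-term ratio: r(k) = (-1/2) * (k-12) (k-2) / [(k-3/2) (k+1) (k+1)] - rational; roots negated = parameters, x = (-1/2), C = -11/2.

Reduced: x = -1/2, 2F2, upper = {-12, -2}, lower = {-3/2, 1}, C = -11/2. Verdict: terminating - no listed pattern fits, but -2 in the upper list cuts the series at k = 2; direct evaluation. Sum: -341/2.


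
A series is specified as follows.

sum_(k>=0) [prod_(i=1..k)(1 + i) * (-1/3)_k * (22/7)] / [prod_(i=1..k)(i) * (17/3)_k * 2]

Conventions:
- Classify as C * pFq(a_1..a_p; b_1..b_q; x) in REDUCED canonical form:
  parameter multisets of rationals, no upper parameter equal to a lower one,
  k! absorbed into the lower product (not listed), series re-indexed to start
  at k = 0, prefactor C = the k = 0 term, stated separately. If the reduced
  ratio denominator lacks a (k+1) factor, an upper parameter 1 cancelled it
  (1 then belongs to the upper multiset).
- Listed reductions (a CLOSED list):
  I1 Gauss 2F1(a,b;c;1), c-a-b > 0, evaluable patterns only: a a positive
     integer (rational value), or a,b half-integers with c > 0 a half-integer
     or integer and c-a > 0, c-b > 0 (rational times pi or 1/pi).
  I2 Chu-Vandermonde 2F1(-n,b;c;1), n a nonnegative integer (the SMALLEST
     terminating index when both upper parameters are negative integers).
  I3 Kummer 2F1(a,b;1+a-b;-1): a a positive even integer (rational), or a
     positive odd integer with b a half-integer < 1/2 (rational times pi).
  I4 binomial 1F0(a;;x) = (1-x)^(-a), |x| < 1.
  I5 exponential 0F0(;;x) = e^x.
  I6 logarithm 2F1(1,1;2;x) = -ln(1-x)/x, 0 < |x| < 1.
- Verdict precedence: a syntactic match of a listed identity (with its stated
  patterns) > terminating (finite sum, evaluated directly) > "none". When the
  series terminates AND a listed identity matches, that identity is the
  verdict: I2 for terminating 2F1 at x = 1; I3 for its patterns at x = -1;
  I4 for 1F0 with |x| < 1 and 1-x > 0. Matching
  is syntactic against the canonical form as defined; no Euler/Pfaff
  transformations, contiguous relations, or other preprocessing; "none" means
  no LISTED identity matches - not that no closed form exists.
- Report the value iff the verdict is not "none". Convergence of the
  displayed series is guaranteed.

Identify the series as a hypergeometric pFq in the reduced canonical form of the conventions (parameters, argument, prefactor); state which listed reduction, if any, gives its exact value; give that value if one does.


First insight: t_0 being 11/7, the constant factors (C = 11/7) combine into one prefactor.
Term ratio: r(k) = 1 * (k-1/3) (k+2) / [(k+17/3) (k+1)] - rational in k, leading ratio 1; with t_0 = 11/7, classification follows.

Classification (C = 11/7): 2F1 with upper {-1/3, 2}, lower {17/3}, argument x = 1. Verdict: Gauss's theorem (I1) fires (x = 1: the Gamma ratio telescopes since c-a-b = 4 > 0 and a = 2 in Z>0). Exact value: 121/90.


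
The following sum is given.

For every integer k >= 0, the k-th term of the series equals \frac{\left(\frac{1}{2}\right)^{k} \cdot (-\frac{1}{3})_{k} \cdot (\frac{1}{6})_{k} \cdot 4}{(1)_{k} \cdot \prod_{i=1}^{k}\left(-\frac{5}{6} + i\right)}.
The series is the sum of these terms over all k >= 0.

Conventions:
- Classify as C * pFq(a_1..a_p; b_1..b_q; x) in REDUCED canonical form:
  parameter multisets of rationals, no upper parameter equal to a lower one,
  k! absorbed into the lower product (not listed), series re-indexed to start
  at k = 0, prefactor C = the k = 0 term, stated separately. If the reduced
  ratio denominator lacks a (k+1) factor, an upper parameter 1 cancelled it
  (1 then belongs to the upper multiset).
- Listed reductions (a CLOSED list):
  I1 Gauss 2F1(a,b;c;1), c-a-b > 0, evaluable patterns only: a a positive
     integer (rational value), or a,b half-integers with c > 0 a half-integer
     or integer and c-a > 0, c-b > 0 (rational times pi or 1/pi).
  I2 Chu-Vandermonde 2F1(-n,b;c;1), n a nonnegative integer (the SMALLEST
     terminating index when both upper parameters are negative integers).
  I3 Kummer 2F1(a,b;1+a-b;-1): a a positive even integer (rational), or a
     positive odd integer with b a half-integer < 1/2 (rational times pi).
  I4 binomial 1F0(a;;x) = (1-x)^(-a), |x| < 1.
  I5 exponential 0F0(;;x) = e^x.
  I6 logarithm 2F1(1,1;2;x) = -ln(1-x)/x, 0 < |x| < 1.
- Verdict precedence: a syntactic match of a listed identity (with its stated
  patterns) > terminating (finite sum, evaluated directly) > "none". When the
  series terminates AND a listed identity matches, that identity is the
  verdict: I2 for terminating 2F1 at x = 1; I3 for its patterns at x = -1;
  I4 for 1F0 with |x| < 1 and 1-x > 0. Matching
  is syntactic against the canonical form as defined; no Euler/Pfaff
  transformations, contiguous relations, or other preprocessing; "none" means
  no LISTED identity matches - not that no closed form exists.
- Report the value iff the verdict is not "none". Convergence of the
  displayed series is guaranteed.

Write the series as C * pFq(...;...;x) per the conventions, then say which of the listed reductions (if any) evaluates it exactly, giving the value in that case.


Canonical form: C = 4 times 1F0 with upper {-\frac{1}{3}}, lower {-}, x = \frac{1}{2}. Verdict: the I4 binomial reduction applies (the 1F0 binomial series: exponent 1/3, x = \frac{1}{2}). Exact value: 4 \cdot \left(\frac{1}{2}\right)^{\frac{1}{3}}.

Structural cue: from the first term 4: the lower running product (C = 4, x = 1/2) is a rising factorial.
Term ratio: r(k) = \frac{1}{2} * (k-\frac{1}{3}) / [(k+1)] - rational; roots negated = parameters, x = \frac{1}{2}, C = 4.


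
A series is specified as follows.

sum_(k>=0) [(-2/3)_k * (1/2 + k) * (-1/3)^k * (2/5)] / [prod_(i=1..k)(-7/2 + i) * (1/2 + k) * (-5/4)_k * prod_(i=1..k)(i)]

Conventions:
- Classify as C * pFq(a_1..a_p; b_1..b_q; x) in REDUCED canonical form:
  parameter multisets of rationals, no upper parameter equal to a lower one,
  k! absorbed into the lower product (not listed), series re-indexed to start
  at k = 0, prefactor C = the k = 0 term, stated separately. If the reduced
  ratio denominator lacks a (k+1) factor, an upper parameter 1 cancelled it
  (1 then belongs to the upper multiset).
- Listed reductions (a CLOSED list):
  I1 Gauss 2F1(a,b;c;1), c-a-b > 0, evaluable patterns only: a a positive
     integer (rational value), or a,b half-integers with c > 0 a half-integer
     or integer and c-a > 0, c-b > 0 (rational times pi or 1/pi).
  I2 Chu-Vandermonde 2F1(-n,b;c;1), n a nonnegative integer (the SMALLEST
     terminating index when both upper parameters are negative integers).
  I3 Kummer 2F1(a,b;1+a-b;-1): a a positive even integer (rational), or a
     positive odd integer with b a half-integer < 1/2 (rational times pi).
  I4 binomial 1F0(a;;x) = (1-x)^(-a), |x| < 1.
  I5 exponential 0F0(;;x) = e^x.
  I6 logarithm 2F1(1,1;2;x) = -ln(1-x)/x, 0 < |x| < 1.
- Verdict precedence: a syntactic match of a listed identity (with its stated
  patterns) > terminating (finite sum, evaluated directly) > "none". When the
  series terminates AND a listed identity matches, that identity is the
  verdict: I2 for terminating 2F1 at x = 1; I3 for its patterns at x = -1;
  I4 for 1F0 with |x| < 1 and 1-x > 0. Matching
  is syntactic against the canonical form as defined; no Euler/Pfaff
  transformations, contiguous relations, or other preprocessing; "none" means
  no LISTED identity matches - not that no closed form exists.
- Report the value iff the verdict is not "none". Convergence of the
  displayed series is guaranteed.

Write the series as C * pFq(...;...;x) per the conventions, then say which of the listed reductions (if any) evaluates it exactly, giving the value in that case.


At argument -1/3: a 1F2 with upper {-2/3}, lower {-5/2, -5/4}, scaled by C = 2/5. Verdict: none. No listed pattern accepts 1F2(-2/3; -5/2, -5/4; -1/3).

Key step: t_0 = 2/5 here, and the product of the first k integers (prefactor 2/5) is k!.
Step ratio: r(k) = (-1/3) * (k-2/3) / [(k-5/2) (k-5/4) (k+1)] - poly over poly, x = (-1/3) from leading terms; C = 2/5 at k = 0.


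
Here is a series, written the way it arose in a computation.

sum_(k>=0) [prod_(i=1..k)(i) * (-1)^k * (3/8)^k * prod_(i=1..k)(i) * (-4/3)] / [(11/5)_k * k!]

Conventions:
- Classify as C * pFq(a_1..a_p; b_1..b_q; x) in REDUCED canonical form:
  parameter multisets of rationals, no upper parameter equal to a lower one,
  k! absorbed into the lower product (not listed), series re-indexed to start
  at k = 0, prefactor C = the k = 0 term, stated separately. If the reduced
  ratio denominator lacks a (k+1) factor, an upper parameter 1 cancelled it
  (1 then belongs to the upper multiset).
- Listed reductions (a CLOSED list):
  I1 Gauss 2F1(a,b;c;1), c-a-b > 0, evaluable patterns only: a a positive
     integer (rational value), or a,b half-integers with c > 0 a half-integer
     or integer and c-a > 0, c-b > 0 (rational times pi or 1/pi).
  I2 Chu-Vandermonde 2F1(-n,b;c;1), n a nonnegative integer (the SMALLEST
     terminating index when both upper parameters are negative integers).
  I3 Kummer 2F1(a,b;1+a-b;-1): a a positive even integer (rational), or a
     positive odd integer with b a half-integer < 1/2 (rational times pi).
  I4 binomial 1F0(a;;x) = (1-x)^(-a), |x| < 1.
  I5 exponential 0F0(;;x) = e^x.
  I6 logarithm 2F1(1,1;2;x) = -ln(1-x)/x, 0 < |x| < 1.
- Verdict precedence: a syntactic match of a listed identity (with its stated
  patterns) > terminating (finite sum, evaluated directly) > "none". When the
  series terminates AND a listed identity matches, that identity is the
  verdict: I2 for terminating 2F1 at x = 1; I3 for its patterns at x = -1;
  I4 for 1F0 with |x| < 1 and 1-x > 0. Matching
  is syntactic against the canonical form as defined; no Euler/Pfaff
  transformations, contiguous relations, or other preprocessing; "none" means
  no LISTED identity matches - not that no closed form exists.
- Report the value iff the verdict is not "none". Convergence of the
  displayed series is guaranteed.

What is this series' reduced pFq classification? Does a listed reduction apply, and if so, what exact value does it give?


This is -4/3 * 2F1(1, 1; 11/5; -3/8) in reduced canonical form. Verdict: none. A 2F1 with upper {1, 1} fits none of I1-I6 at x = -3/8; the sum runs forever.

Structural cue: t_0 = -4/3 here, and the (-1)^k factor (C = -4/3, x = -3/8) folds into the argument's sign.
Consecutive-term ratio: r(k) = (-3/8) * (k+1) (k+1) / [(k+11/5) (k+1)] - rational; roots negated = parameters, x = (-3/8), C = -4/3.


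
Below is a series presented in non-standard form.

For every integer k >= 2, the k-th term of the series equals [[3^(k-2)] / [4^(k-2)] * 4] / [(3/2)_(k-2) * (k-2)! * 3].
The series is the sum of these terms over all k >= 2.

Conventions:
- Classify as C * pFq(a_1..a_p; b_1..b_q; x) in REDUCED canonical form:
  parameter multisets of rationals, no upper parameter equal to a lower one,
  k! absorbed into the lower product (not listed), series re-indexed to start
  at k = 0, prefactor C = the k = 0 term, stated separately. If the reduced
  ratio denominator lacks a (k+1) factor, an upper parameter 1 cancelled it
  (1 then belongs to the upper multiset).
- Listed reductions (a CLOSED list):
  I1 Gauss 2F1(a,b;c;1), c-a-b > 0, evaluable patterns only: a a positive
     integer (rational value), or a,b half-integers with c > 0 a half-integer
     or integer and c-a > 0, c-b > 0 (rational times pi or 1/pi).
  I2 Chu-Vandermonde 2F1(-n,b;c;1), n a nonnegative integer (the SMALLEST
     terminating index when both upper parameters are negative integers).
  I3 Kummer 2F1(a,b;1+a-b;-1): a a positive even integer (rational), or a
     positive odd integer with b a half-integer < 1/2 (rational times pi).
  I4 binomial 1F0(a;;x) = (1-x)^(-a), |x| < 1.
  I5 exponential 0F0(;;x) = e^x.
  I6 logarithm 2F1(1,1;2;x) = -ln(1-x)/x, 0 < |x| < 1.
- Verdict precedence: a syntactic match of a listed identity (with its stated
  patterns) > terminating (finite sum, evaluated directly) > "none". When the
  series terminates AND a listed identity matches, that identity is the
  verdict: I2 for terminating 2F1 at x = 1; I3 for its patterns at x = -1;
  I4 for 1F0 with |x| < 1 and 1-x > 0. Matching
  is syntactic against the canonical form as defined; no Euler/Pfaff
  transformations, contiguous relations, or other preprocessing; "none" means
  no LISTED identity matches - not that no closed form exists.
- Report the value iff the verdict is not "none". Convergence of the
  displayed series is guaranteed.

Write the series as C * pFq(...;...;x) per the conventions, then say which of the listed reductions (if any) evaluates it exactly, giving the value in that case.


Reduced: x = 3/4, 0F1, upper = {-}, lower = {3/2}, C = 4/3. Verdict: none - this 0F1 at x = 3/4 matches no listed pattern, and upper {-} holds no stopper.

The tell: t_0 = 4/3 here, and the two geometric factors (C = 4/3) combine into one argument.
Adjacent-term ratio: r(k) = (3/4) * 1 / [(k+3/2) (k+1)] - rational; roots negated = parameters, x = (3/4), C = 4/3.


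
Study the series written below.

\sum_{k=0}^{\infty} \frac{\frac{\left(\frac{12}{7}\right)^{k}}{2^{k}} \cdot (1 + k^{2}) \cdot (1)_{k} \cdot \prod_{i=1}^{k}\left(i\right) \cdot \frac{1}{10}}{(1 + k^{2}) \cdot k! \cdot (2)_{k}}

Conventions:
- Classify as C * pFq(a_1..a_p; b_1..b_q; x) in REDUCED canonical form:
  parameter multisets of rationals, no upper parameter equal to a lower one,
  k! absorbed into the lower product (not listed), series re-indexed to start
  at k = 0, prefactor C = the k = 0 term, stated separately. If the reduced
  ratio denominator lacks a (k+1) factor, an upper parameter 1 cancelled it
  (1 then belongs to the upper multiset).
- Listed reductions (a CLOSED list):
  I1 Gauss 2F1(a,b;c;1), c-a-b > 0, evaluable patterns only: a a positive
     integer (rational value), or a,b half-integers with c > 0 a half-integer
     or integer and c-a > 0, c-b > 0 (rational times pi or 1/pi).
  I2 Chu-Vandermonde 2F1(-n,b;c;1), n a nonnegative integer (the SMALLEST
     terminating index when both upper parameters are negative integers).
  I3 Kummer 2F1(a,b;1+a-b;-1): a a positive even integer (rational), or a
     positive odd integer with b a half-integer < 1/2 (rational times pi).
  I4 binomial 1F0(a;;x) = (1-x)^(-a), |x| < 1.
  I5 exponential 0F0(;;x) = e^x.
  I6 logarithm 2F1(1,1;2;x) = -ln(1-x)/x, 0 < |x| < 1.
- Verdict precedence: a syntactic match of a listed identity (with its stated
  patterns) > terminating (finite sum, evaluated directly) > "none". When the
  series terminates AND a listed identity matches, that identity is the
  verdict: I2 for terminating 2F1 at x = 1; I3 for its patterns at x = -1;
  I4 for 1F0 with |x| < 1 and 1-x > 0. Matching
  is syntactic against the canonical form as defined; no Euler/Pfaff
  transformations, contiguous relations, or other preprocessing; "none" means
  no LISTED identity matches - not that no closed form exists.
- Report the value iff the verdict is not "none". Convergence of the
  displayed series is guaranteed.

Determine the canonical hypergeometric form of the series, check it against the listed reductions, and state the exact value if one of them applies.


Structural cue: from the first term \frac{1}{10}: the two k-th powers (C = 1/10, x = 6/7) combine into one argument.
Term ratio: r(k) = \frac{6}{7} * (k+1) (k+1) / [(k+2) (k+1)] - rational in k, leading ratio \frac{6}{7}; with t_0 = \frac{1}{10}, classification follows.

Reduced: x = \frac{6}{7}, 2F1, upper = {1, 1}, lower = {2}, C = \frac{1}{10}. Verdict: this is the I6 logarithm reduction (the logarithm: parameters (1,1;2), x = \frac{6}{7}). Its exact value is \left(-\frac{7}{60}\right) \cdot \ln\left(\frac{1}{7}\right).


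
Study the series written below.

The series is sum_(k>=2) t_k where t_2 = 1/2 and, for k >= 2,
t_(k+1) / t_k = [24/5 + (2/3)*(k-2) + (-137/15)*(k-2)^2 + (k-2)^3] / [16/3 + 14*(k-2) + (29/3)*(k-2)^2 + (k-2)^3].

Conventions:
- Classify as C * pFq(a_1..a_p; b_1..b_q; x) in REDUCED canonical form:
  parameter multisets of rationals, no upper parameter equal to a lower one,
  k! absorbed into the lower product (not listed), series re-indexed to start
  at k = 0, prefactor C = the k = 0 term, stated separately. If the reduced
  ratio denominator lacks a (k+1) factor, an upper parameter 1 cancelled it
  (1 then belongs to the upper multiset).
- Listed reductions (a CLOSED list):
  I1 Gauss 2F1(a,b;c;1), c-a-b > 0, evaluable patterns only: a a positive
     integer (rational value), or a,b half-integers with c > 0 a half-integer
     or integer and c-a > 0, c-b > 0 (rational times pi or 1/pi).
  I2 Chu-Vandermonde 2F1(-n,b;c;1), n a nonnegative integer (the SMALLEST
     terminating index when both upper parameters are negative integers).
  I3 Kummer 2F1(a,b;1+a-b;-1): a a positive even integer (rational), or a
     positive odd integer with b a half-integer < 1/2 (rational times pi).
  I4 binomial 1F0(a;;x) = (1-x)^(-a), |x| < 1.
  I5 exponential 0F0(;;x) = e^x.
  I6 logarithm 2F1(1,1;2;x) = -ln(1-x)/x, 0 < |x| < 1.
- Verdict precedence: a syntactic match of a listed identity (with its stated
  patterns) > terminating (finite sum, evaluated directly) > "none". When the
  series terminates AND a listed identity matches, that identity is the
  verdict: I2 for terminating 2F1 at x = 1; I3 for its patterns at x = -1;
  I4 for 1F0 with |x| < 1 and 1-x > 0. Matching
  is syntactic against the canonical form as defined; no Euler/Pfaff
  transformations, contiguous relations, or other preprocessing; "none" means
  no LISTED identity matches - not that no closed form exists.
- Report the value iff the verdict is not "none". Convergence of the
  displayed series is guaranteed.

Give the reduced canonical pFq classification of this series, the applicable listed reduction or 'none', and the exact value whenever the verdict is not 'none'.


Key step: with t_0 = 1/2, roots of the ratio polynomials (C = 1/2, x = 1) are the negated parameters.
Adjacent-term ratio: r(k) = 1 * (k-9) (k-4/5) / [(k+8) (k+1)] - rational; roots negated = parameters, x = 1, C = 1/2.

Canonical form: C = 1/2 times 2F1 with upper {-9, -4/5}, lower {8}, x = 1. Verdict: this is the Chu-Vandermonde identity I2 (terminating 2F1 at x = 1 with n = 9, b = -4/5, c = 8). Value: 583077117/634765625.
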